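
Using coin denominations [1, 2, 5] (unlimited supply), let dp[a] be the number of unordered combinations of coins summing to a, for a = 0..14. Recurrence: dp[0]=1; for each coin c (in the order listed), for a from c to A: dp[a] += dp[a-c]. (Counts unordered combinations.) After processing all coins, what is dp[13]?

after  coin     0     1     2     3     4     5     6     7     8     9    10    11    12    13    14
          1     1     1     1     1     1     1     1     1     1     1     1     1     1     1     1
          2     1     1     2     2     3     3     4     4     5     5     6     6     7     7     8
          5     1     1     2     2     3     4     5     6     7     8    10    11    13    14    16

14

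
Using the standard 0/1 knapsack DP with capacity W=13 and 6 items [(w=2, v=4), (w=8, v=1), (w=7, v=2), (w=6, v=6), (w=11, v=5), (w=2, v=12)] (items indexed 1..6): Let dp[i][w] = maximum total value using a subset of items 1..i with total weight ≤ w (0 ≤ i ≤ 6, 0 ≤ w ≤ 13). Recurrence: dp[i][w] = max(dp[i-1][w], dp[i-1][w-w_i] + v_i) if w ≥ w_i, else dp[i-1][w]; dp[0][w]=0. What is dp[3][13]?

i\w   0   1   2   3   4   5   6   7   8   9  10  11  12  13
  0   0   0   0   0   0   0   0   0   0   0   0   0   0   0
  1   0   0   4   4   4   4   4   4   4   4   4   4   4   4
  2   0   0   4   4   4   4   4   4   4   4   5   5   5   5
  3   0   0   4   4   4   4   4   4   4   6   6   6   6   6
  4   0   0   4   4   4   4   6   6  10  10  10  10  10  10
  5   0   0   4   4   4   4   6   6  10  10  10  10  10  10
  6   0   0  12  12  16  16  16  16  18  18  22  22  22  22

6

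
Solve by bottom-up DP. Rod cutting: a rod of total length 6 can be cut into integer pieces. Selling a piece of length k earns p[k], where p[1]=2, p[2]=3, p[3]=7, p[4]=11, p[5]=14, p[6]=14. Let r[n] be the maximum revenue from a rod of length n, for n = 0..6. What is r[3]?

   n    0    1    2    3    4    5    6
r[n]    0    2    4    7   11   14   16

7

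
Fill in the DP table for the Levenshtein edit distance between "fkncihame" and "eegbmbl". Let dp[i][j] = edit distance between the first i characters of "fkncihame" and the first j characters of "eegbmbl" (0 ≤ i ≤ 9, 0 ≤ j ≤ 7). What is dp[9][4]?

   ''  e  e  g  b  m  b  l
''  0  1  2  3  4  5  6  7
 f  1  1  2  3  4  5  6  7
 k  2  2  2  3  4  5  6  7
 n  3  3  3  3  4  5  6  7
 c  4  4  4  4  4  5  6  7
 i  5  5  5  5  5  5  6  7
 h  6  6  6  6  6  6  6  7
 a  7  7  7  7  7  7  7  7
 m  8  8  8  8  8  7  8  8
 e  9  8  8  9  9  8  8  9

9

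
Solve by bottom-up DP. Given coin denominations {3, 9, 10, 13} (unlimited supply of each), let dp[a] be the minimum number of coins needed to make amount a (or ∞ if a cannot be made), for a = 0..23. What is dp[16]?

 a  0  1  2  3  4  5  6  7  8  9 10 11 12 13 14 15 16 17 18 19 20 21 22 23
dp  0  -  -  1  -  -  2  -  -  1  1  -  2  1  -  3  2  -  2  2  2  3  2  2
(- denotes ∞ / unreachable)

2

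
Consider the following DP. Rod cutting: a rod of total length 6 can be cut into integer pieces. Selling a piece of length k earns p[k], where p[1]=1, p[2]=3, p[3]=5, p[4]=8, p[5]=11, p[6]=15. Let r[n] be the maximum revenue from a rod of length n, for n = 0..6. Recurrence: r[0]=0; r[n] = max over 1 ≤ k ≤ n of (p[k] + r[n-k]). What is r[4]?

8

   n    0    1    2    3    4    5    6
r[n]    0    1    3    5    8   11   15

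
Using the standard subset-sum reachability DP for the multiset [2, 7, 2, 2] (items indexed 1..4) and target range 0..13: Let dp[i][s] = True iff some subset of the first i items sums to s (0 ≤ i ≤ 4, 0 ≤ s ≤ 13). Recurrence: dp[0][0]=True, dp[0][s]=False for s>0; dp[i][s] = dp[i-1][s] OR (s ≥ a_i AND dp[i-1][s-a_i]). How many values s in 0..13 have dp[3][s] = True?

i\s   0   1   2   3   4   5   6   7   8   9  10  11  12  13
  0   T   F   F   F   F   F   F   F   F   F   F   F   F   F
  1   T   F   T   F   F   F   F   F   F   F   F   F   F   F
  2   T   F   T   F   F   F   F   T   F   T   F   F   F   F
  3   T   F   T   F   T   F   F   T   F   T   F   T   F   F
  4   T   F   T   F   T   F   T   T   F   T   F   T   F   T

6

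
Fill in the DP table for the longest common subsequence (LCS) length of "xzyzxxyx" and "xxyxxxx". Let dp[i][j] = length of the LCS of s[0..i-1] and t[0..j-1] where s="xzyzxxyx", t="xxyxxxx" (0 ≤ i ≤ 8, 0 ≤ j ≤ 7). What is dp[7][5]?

4

   ''  x  x  y  x  x  x  x
''  0  0  0  0  0  0  0  0
 x  0  1  1  1  1  1  1  1
 z  0  1  1  1  1  1  1  1
 y  0  1  1  2  2  2  2  2
 z  0  1  1  2  2  2  2  2
 x  0  1  2  2  3  3  3  3
 x  0  1  2  2  3  4  4  4
 y  0  1  2  3  3  4  4  4
 x  0  1  2  3  4  4  5  5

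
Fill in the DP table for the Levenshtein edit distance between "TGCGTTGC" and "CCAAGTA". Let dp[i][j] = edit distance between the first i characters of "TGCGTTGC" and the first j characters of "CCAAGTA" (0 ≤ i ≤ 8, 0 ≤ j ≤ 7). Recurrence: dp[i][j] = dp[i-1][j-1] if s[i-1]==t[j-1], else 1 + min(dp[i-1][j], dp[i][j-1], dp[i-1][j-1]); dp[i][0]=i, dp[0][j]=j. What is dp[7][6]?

   ''  C  C  A  A  G  T  A
''  0  1  2  3  4  5  6  7
 T  1  1  2  3  4  5  5  6
 G  2  2  2  3  4  4  5  6
 C  3  2  2  3  4  5  5  6
 G  4  3  3  3  4  4  5  6
 T  5  4  4  4  4  5  4  5
 T  6  5  5  5  5  5  5  5
 G  7  6  6  6  6  5  6  6
 C  8  7  6  7  7  6  6  7

6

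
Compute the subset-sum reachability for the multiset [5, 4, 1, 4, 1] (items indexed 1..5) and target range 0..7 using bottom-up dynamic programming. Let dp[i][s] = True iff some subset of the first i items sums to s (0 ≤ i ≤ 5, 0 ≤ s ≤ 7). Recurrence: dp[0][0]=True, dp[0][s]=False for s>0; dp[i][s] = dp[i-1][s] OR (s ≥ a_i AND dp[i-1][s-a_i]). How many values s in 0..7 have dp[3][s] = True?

5

i\s   0   1   2   3   4   5   6   7
  0   T   F   F   F   F   F   F   F
  1   T   F   F   F   F   T   F   F
  2   T   F   F   F   T   T   F   F
  3   T   T   F   F   T   T   T   F
  4   T   T   F   F   T   T   T   F
  5   T   T   T   F   T   T   T   T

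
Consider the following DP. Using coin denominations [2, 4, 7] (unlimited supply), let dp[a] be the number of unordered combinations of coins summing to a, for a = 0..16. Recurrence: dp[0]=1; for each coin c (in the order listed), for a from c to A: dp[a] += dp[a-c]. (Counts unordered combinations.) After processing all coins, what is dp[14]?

5

after  coin     0     1     2     3     4     5     6     7     8     9    10    11    12    13    14    15    16
          2     1     0     1     0     1     0     1     0     1     0     1     0     1     0     1     0     1
          4     1     0     1     0     2     0     2     0     3     0     3     0     4     0     4     0     5
          7     1     0     1     0     2     0     2     1     3     1     3     2     4     2     5     3     6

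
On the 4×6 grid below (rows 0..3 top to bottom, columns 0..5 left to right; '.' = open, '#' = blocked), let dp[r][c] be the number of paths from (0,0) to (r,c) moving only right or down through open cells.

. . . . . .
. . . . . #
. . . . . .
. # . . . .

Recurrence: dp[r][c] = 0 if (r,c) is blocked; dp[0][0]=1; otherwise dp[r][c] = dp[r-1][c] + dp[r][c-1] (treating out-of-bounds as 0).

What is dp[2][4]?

r\c   0   1   2   3   4   5
  0   1   1   1   1   1   1
  1   1   2   3   4   5   0
  2   1   3   6  10  15  15
  3   1   0   6  16  31  46

15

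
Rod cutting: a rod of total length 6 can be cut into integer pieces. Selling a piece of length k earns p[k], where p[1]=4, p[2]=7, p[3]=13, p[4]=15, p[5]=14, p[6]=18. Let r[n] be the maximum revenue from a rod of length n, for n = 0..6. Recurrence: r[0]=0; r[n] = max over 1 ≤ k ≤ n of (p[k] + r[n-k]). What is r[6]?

   n    0    1    2    3    4    5    6
r[n]    0    4    8   13   17   21   26

26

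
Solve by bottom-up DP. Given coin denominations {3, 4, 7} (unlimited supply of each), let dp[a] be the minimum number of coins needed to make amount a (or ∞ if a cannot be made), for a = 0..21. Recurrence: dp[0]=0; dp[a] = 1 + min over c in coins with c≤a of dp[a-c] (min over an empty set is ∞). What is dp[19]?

4

 a  0  1  2  3  4  5  6  7  8  9 10 11 12 13 14 15 16 17 18 19 20 21
dp  0  -  -  1  1  -  2  1  2  3  2  2  3  3  2  3  4  3  3  4  4  3
(- denotes ∞ / unreachable)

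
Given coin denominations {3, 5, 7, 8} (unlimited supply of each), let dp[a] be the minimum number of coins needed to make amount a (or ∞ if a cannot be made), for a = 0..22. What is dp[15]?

 a  0  1  2  3  4  5  6  7  8  9 10 11 12 13 14 15 16 17 18 19 20 21 22
dp  0  -  -  1  -  1  2  1  1  3  2  2  2  2  2  2  2  3  3  3  3  3  3
(- denotes ∞ / unreachable)

2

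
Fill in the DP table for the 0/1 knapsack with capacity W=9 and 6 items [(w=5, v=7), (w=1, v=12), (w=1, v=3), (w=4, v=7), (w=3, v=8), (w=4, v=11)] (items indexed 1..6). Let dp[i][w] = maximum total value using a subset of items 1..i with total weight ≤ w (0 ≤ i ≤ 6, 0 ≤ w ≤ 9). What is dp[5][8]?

i\w   0   1   2   3   4   5   6   7   8   9
  0   0   0   0   0   0   0   0   0   0   0
  1   0   0   0   0   0   7   7   7   7   7
  2   0  12  12  12  12  12  19  19  19  19
  3   0  12  15  15  15  15  19  22  22  22
  4   0  12  15  15  15  19  22  22  22  22
  5   0  12  15  15  20  23  23  23  27  30
  6   0  12  15  15  20  23  26  26  31  34

27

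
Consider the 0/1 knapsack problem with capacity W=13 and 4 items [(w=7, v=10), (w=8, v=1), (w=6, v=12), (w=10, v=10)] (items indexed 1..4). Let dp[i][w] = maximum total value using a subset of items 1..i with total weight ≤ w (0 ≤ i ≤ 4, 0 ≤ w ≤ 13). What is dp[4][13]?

22

i\w   0   1   2   3   4   5   6   7   8   9  10  11  12  13
  0   0   0   0   0   0   0   0   0   0   0   0   0   0   0
  1   0   0   0   0   0   0   0  10  10  10  10  10  10  10
  2   0   0   0   0   0   0   0  10  10  10  10  10  10  10
  3   0   0   0   0   0   0  12  12  12  12  12  12  12  22
  4   0   0   0   0   0   0  12  12  12  12  12  12  12  22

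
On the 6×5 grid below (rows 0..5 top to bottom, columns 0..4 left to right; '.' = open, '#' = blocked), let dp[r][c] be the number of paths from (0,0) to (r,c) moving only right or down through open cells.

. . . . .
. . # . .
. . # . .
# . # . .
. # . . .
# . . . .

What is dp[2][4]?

3

r\c   0   1   2   3   4
  0   1   1   1   1   1
  1   1   2   0   1   2
  2   1   3   0   1   3
  3   0   3   0   1   4
  4   0   0   0   1   5
  5   0   0   0   1   6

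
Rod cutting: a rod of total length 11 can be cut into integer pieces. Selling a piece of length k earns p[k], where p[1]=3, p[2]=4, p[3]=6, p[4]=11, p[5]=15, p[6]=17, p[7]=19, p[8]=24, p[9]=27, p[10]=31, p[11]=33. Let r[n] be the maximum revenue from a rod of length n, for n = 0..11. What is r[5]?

15

   n    0    1    2    3    4    5    6    7    8    9   10   11
r[n]    0    3    6    9   12   15   18   21   24   27   31   34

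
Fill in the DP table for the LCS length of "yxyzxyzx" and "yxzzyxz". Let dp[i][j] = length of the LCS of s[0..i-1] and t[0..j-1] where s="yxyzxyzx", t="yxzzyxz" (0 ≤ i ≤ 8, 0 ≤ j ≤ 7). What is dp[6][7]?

   ''  y  x  z  z  y  x  z
''  0  0  0  0  0  0  0  0
 y  0  1  1  1  1  1  1  1
 x  0  1  2  2  2  2  2  2
 y  0  1  2  2  2  3  3  3
 z  0  1  2  3  3  3  3  4
 x  0  1  2  3  3  3  4  4
 y  0  1  2  3  3  4  4  4
 z  0  1  2  3  4  4  4  5
 x  0  1  2  3  4  4  5  5

4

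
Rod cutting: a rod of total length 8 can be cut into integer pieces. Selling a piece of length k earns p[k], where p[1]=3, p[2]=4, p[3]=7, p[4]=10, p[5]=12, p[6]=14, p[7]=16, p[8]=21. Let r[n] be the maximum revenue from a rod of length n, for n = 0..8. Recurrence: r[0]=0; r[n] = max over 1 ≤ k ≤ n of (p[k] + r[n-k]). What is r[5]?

   n    0    1    2    3    4    5    6    7    8
r[n]    0    3    6    9   12   15   18   21   24

15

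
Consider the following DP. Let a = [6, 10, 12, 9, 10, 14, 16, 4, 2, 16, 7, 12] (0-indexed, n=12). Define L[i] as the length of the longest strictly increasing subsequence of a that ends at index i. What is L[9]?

   i    0    1    2    3    4    5    6    7    8    9   10   11
a[i]    6   10   12    9   10   14   16    4    2   16    7   12
L[i]    1    2    3    2    3    4    5    1    1    5    2    4

5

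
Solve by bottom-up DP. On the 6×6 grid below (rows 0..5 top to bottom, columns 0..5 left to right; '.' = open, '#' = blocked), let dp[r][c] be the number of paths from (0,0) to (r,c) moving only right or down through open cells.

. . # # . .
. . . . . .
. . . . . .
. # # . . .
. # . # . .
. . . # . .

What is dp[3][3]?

7

r\c   0   1   2   3   4   5
  0   1   1   0   0   0   0
  1   1   2   2   2   2   2
  2   1   3   5   7   9  11
  3   1   0   0   7  16  27
  4   1   0   0   0  16  43
  5   1   1   1   0  16  59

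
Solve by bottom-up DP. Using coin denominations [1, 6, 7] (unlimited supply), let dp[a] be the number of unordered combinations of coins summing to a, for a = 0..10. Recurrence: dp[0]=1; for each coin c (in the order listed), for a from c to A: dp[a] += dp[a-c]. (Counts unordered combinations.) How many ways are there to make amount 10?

after  coin     0     1     2     3     4     5     6     7     8     9    10
          1     1     1     1     1     1     1     1     1     1     1     1
          6     1     1     1     1     1     1     2     2     2     2     2
          7     1     1     1     1     1     1     2     3     3     3     3

3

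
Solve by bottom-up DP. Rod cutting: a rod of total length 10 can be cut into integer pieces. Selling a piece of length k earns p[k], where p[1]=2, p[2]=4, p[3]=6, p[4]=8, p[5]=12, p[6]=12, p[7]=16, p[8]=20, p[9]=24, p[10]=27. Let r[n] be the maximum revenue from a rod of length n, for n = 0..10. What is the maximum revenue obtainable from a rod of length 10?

   n    0    1    2    3    4    5    6    7    8    9   10
r[n]    0    2    4    6    8   12   14   16   20   24   27

27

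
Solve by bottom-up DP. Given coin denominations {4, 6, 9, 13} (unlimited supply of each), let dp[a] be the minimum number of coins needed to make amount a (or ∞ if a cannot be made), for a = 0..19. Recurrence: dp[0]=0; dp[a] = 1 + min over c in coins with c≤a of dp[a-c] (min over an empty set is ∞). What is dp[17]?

 a  0  1  2  3  4  5  6  7  8  9 10 11 12 13 14 15 16 17 18 19
dp  0  -  -  -  1  -  1  -  2  1  2  -  2  1  3  2  3  2  2  2
(- denotes ∞ / unreachable)

2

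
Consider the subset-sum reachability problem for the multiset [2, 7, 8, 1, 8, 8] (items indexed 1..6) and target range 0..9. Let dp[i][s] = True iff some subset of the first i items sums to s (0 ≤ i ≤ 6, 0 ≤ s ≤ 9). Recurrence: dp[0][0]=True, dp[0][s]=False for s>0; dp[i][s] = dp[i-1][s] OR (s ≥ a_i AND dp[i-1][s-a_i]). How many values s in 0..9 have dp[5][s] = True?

7

i\s   0   1   2   3   4   5   6   7   8   9
  0   T   F   F   F   F   F   F   F   F   F
  1   T   F   T   F   F   F   F   F   F   F
  2   T   F   T   F   F   F   F   T   F   T
  3   T   F   T   F   F   F   F   T   T   T
  4   T   T   T   T   F   F   F   T   T   T
  5   T   T   T   T   F   F   F   T   T   T
  6   T   T   T   T   F   F   F   T   T   T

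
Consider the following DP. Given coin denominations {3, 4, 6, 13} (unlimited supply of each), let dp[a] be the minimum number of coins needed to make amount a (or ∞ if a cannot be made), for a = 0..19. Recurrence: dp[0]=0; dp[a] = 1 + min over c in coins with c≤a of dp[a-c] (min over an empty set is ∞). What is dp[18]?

3

 a  0  1  2  3  4  5  6  7  8  9 10 11 12 13 14 15 16 17 18 19
dp  0  -  -  1  1  -  1  2  2  2  2  3  2  1  3  3  2  2  3  2
(- denotes ∞ / unreachable)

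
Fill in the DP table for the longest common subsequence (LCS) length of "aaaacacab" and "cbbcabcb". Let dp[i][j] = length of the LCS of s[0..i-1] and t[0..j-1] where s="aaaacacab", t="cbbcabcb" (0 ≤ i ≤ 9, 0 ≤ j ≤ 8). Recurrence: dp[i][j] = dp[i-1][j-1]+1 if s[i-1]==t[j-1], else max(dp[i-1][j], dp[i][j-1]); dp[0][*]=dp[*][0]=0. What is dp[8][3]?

1

   ''  c  b  b  c  a  b  c  b
''  0  0  0  0  0  0  0  0  0
 a  0  0  0  0  0  1  1  1  1
 a  0  0  0  0  0  1  1  1  1
 a  0  0  0  0  0  1  1  1  1
 a  0  0  0  0  0  1  1  1  1
 c  0  1  1  1  1  1  1  2  2
 a  0  1  1  1  1  2  2  2  2
 c  0  1  1  1  2  2  2  3  3
 a  0  1  1  1  2  3  3  3  3
 b  0  1  2  2  2  3  4  4  4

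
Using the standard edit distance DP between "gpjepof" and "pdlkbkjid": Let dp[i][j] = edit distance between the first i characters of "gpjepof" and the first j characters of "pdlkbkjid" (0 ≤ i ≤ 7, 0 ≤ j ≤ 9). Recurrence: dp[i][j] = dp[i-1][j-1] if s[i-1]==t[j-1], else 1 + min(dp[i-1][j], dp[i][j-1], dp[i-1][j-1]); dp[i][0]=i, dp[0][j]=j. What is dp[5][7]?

7

   ''  p  d  l  k  b  k  j  i  d
''  0  1  2  3  4  5  6  7  8  9
 g  1  1  2  3  4  5  6  7  8  9
 p  2  1  2  3  4  5  6  7  8  9
 j  3  2  2  3  4  5  6  6  7  8
 e  4  3  3  3  4  5  6  7  7  8
 p  5  4  4  4  4  5  6  7  8  8
 o  6  5  5  5  5  5  6  7  8  9
 f  7  6  6  6  6  6  6  7  8  9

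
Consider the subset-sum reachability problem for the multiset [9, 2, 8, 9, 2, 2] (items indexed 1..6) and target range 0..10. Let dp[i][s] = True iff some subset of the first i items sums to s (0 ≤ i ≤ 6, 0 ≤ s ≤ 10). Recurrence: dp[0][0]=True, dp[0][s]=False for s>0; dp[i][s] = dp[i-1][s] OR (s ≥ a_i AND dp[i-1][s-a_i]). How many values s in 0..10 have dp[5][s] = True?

6

i\s   0   1   2   3   4   5   6   7   8   9  10
  0   T   F   F   F   F   F   F   F   F   F   F
  1   T   F   F   F   F   F   F   F   F   T   F
  2   T   F   T   F   F   F   F   F   F   T   F
  3   T   F   T   F   F   F   F   F   T   T   T
  4   T   F   T   F   F   F   F   F   T   T   T
  5   T   F   T   F   T   F   F   F   T   T   T
  6   T   F   T   F   T   F   T   F   T   T   T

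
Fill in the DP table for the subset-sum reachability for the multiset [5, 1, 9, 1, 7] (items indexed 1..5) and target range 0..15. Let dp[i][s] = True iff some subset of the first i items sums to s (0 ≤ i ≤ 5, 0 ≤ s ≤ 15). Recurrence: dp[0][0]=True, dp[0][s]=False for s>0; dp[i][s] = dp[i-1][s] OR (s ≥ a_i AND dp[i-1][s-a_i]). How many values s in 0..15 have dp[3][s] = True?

8

i\s   0   1   2   3   4   5   6   7   8   9  10  11  12  13  14  15
  0   T   F   F   F   F   F   F   F   F   F   F   F   F   F   F   F
  1   T   F   F   F   F   T   F   F   F   F   F   F   F   F   F   F
  2   T   T   F   F   F   T   T   F   F   F   F   F   F   F   F   F
  3   T   T   F   F   F   T   T   F   F   T   T   F   F   F   T   T
  4   T   T   T   F   F   T   T   T   F   T   T   T   F   F   T   T
  5   T   T   T   F   F   T   T   T   T   T   T   T   T   T   T   T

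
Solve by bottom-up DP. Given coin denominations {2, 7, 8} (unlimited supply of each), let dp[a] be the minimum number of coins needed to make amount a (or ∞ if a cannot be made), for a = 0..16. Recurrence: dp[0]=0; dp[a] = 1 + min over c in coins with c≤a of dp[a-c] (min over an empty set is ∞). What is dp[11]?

3

 a  0  1  2  3  4  5  6  7  8  9 10 11 12 13 14 15 16
dp  0  -  1  -  2  -  3  1  1  2  2  3  3  4  2  2  2
(- denotes ∞ / unreachable)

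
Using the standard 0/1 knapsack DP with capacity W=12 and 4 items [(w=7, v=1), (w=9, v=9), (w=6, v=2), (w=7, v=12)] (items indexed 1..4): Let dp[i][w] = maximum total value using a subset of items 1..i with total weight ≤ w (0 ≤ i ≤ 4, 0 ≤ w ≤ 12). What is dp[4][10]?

12

i\w   0   1   2   3   4   5   6   7   8   9  10  11  12
  0   0   0   0   0   0   0   0   0   0   0   0   0   0
  1   0   0   0   0   0   0   0   1   1   1   1   1   1
  2   0   0   0   0   0   0   0   1   1   9   9   9   9
  3   0   0   0   0   0   0   2   2   2   9   9   9   9
  4   0   0   0   0   0   0   2  12  12  12  12  12  12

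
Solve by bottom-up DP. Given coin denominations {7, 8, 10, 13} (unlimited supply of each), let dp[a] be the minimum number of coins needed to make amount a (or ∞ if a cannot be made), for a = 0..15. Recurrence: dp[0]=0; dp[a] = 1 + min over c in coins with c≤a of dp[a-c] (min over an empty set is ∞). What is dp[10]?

1

 a  0  1  2  3  4  5  6  7  8  9 10 11 12 13 14 15
dp  0  -  -  -  -  -  -  1  1  -  1  -  -  1  2  2
(- denotes ∞ / unreachable)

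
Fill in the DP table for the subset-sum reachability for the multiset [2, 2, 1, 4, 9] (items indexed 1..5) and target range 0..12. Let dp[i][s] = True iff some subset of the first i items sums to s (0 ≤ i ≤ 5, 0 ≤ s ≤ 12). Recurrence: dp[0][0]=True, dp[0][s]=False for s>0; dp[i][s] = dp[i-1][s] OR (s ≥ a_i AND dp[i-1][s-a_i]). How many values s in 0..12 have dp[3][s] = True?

i\s   0   1   2   3   4   5   6   7   8   9  10  11  12
  0   T   F   F   F   F   F   F   F   F   F   F   F   F
  1   T   F   T   F   F   F   F   F   F   F   F   F   F
  2   T   F   T   F   T   F   F   F   F   F   F   F   F
  3   T   T   T   T   T   T   F   F   F   F   F   F   F
  4   T   T   T   T   T   T   T   T   T   T   F   F   F
  5   T   T   T   T   T   T   T   T   T   T   T   T   T

6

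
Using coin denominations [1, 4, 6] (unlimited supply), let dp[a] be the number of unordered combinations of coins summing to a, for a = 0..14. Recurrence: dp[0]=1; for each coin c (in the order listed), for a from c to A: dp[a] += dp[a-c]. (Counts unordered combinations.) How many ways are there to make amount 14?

after  coin     0     1     2     3     4     5     6     7     8     9    10    11    12    13    14
          1     1     1     1     1     1     1     1     1     1     1     1     1     1     1     1
          4     1     1     1     1     2     2     2     2     3     3     3     3     4     4     4
          6     1     1     1     1     2     2     3     3     4     4     5     5     7     7     8

8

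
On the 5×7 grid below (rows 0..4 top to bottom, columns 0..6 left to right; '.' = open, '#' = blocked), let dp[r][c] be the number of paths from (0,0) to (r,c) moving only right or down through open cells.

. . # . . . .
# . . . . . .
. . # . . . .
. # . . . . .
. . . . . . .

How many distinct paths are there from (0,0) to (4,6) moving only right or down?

r\c   0   1   2   3   4   5   6
  0   1   1   0   0   0   0   0
  1   0   1   1   1   1   1   1
  2   0   1   0   1   2   3   4
  3   0   0   0   1   3   6  10
  4   0   0   0   1   4  10  20

20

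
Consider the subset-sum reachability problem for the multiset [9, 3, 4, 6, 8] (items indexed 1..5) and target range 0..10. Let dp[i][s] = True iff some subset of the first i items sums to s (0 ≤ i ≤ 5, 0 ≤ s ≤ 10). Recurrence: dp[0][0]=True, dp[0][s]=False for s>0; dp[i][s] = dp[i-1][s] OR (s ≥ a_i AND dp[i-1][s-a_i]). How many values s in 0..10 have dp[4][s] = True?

7

i\s   0   1   2   3   4   5   6   7   8   9  10
  0   T   F   F   F   F   F   F   F   F   F   F
  1   T   F   F   F   F   F   F   F   F   T   F
  2   T   F   F   T   F   F   F   F   F   T   F
  3   T   F   F   T   T   F   F   T   F   T   F
  4   T   F   F   T   T   F   T   T   F   T   T
  5   T   F   F   T   T   F   T   T   T   T   T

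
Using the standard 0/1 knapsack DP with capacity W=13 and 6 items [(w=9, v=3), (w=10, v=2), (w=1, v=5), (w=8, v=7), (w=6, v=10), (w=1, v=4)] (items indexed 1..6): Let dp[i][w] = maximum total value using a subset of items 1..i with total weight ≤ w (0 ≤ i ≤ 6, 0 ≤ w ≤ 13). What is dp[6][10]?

19

i\w   0   1   2   3   4   5   6   7   8   9  10  11  12  13
  0   0   0   0   0   0   0   0   0   0   0   0   0   0   0
  1   0   0   0   0   0   0   0   0   0   3   3   3   3   3
  2   0   0   0   0   0   0   0   0   0   3   3   3   3   3
  3   0   5   5   5   5   5   5   5   5   5   8   8   8   8
  4   0   5   5   5   5   5   5   5   7  12  12  12  12  12
  5   0   5   5   5   5   5  10  15  15  15  15  15  15  15
  6   0   5   9   9   9   9  10  15  19  19  19  19  19  19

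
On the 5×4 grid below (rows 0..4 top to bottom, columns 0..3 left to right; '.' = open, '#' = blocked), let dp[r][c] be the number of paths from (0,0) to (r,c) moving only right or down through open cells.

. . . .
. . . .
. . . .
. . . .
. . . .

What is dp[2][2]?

r\c   0   1   2   3
  0   1   1   1   1
  1   1   2   3   4
  2   1   3   6  10
  3   1   4  10  20
  4   1   5  15  35

6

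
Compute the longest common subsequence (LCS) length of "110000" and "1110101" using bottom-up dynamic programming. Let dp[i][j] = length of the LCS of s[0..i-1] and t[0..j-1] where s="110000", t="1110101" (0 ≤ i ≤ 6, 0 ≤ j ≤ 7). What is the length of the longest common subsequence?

4

   ''  1  1  1  0  1  0  1
''  0  0  0  0  0  0  0  0
 1  0  1  1  1  1  1  1  1
 1  0  1  2  2  2  2  2  2
 0  0  1  2  2  3  3  3  3
 0  0  1  2  2  3  3  4  4
 0  0  1  2  2  3  3  4  4
 0  0  1  2  2  3  3  4  4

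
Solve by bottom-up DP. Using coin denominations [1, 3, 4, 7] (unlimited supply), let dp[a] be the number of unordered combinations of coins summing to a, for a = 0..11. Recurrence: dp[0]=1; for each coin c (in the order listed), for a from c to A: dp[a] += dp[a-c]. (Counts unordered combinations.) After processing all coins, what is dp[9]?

after  coin     0     1     2     3     4     5     6     7     8     9    10    11
          1     1     1     1     1     1     1     1     1     1     1     1     1
          3     1     1     1     2     2     2     3     3     3     4     4     4
          4     1     1     1     2     3     3     4     5     6     7     8     9
          7     1     1     1     2     3     3     4     6     7     8    10    12

8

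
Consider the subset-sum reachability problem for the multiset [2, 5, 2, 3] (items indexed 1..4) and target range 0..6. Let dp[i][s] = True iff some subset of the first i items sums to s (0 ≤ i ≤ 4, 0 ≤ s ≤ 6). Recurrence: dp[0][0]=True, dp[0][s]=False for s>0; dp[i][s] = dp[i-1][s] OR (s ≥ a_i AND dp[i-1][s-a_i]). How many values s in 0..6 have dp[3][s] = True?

4

i\s   0   1   2   3   4   5   6
  0   T   F   F   F   F   F   F
  1   T   F   T   F   F   F   F
  2   T   F   T   F   F   T   F
  3   T   F   T   F   T   T   F
  4   T   F   T   T   T   T   F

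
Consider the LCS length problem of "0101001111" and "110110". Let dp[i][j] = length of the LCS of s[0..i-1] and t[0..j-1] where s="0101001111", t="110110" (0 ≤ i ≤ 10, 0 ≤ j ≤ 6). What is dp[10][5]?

   ''  1  1  0  1  1  0
''  0  0  0  0  0  0  0
 0  0  0  0  1  1  1  1
 1  0  1  1  1  2  2  2
 0  0  1  1  2  2  2  3
 1  0  1  2  2  3  3  3
 0  0  1  2  3  3  3  4
 0  0  1  2  3  3  3  4
 1  0  1  2  3  4  4  4
 1  0  1  2  3  4  5  5
 1  0  1  2  3  4  5  5
 1  0  1  2  3  4  5  5

5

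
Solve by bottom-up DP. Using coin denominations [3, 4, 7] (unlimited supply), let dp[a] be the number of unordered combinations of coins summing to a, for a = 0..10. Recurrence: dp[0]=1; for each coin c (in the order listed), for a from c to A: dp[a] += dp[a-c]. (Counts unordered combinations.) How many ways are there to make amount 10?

after  coin     0     1     2     3     4     5     6     7     8     9    10
          3     1     0     0     1     0     0     1     0     0     1     0
          4     1     0     0     1     1     0     1     1     1     1     1
          7     1     0     0     1     1     0     1     2     1     1     2

2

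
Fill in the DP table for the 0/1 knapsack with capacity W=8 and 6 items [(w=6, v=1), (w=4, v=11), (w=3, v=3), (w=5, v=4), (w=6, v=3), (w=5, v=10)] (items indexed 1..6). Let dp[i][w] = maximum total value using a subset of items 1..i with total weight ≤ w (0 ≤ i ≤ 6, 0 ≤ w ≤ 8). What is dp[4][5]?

11

i\w   0   1   2   3   4   5   6   7   8
  0   0   0   0   0   0   0   0   0   0
  1   0   0   0   0   0   0   1   1   1
  2   0   0   0   0  11  11  11  11  11
  3   0   0   0   3  11  11  11  14  14
  4   0   0   0   3  11  11  11  14  14
  5   0   0   0   3  11  11  11  14  14
  6   0   0   0   3  11  11  11  14  14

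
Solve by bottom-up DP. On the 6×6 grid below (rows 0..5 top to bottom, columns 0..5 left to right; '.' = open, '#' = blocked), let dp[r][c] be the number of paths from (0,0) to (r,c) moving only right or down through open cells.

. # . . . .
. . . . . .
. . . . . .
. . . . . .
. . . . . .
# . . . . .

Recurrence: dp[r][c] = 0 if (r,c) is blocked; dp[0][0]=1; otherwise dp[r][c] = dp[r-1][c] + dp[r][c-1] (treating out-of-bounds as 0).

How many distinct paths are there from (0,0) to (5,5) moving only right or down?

125

r\c   0   1   2   3   4   5
  0   1   0   0   0   0   0
  1   1   1   1   1   1   1
  2   1   2   3   4   5   6
  3   1   3   6  10  15  21
  4   1   4  10  20  35  56
  5   0   4  14  34  69 125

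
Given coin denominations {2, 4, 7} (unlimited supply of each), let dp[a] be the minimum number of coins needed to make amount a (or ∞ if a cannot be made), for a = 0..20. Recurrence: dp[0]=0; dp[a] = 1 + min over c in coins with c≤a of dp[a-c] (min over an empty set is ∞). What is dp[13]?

 a  0  1  2  3  4  5  6  7  8  9 10 11 12 13 14 15 16 17 18 19 20
dp  0  -  1  -  1  -  2  1  2  2  3  2  3  3  2  3  3  4  3  4  4
(- denotes ∞ / unreachable)

3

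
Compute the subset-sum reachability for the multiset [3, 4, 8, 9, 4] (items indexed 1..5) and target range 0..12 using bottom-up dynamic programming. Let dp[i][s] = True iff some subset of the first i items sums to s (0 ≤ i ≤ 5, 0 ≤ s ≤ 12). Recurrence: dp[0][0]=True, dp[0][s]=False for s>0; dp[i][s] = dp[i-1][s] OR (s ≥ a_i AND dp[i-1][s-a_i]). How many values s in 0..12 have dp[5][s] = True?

8

i\s   0   1   2   3   4   5   6   7   8   9  10  11  12
  0   T   F   F   F   F   F   F   F   F   F   F   F   F
  1   T   F   F   T   F   F   F   F   F   F   F   F   F
  2   T   F   F   T   T   F   F   T   F   F   F   F   F
  3   T   F   F   T   T   F   F   T   T   F   F   T   T
  4   T   F   F   T   T   F   F   T   T   T   F   T   T
  5   T   F   F   T   T   F   F   T   T   T   F   T   T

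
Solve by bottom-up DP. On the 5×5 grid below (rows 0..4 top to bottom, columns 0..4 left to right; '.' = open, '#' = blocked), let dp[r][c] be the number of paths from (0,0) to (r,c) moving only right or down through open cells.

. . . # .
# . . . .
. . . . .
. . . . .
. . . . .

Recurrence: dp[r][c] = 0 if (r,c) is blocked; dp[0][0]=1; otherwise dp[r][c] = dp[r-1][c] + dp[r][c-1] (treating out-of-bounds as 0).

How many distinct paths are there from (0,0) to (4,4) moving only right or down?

30

r\c   0   1   2   3   4
  0   1   1   1   0   0
  1   0   1   2   2   2
  2   0   1   3   5   7
  3   0   1   4   9  16
  4   0   1   5  14  30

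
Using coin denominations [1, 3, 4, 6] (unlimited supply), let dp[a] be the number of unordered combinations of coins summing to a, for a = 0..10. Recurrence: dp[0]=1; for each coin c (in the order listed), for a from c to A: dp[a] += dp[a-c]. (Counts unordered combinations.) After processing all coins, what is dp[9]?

after  coin     0     1     2     3     4     5     6     7     8     9    10
          1     1     1     1     1     1     1     1     1     1     1     1
          3     1     1     1     2     2     2     3     3     3     4     4
          4     1     1     1     2     3     3     4     5     6     7     8
          6     1     1     1     2     3     3     5     6     7     9    11

9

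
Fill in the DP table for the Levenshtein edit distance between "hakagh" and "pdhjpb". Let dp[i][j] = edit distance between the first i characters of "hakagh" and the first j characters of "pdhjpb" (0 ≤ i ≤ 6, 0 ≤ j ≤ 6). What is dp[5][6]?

   ''  p  d  h  j  p  b
''  0  1  2  3  4  5  6
 h  1  1  2  2  3  4  5
 a  2  2  2  3  3  4  5
 k  3  3  3  3  4  4  5
 a  4  4  4  4  4  5  5
 g  5  5  5  5  5  5  6
 h  6  6  6  5  6  6  6

6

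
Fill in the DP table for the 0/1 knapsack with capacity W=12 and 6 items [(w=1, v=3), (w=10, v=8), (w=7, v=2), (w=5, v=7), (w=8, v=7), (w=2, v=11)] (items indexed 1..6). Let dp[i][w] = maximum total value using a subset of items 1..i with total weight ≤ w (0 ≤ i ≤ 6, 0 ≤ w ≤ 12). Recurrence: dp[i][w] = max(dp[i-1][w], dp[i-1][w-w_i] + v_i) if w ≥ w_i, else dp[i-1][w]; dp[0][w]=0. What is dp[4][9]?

10

i\w   0   1   2   3   4   5   6   7   8   9  10  11  12
  0   0   0   0   0   0   0   0   0   0   0   0   0   0
  1   0   3   3   3   3   3   3   3   3   3   3   3   3
  2   0   3   3   3   3   3   3   3   3   3   8  11  11
  3   0   3   3   3   3   3   3   3   5   5   8  11  11
  4   0   3   3   3   3   7  10  10  10  10  10  11  11
  5   0   3   3   3   3   7  10  10  10  10  10  11  11
  6   0   3  11  14  14  14  14  18  21  21  21  21  21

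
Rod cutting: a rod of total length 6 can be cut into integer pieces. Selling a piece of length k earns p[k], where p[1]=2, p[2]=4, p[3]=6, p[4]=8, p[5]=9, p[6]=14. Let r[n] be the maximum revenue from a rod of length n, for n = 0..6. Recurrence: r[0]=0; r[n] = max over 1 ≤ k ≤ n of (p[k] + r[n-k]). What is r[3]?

   n    0    1    2    3    4    5    6
r[n]    0    2    4    6    8   10   14

6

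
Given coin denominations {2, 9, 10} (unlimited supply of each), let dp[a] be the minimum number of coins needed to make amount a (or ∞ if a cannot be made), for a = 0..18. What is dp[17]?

 a  0  1  2  3  4  5  6  7  8  9 10 11 12 13 14 15 16 17 18
dp  0  -  1  -  2  -  3  -  4  1  1  2  2  3  3  4  4  5  2
(- denotes ∞ / unreachable)

5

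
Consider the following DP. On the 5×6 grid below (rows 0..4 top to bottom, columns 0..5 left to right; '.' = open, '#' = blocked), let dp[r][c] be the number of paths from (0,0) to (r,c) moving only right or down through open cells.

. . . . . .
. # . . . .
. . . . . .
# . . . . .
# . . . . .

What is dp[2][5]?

r\c   0   1   2   3   4   5
  0   1   1   1   1   1   1
  1   1   0   1   2   3   4
  2   1   1   2   4   7  11
  3   0   1   3   7  14  25
  4   0   1   4  11  25  50

11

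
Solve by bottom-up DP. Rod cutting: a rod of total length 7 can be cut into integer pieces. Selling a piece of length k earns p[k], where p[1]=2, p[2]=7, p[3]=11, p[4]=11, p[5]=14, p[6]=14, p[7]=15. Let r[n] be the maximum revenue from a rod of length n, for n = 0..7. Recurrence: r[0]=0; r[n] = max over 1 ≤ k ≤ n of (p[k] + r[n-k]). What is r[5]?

   n    0    1    2    3    4    5    6    7
r[n]    0    2    7   11   14   18   22   25

18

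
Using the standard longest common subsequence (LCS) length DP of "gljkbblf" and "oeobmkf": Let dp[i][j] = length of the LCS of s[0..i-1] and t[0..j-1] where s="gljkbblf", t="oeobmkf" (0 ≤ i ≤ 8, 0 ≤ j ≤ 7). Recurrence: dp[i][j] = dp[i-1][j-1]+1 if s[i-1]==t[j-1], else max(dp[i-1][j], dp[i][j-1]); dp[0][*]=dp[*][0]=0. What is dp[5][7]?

1

   ''  o  e  o  b  m  k  f
''  0  0  0  0  0  0  0  0
 g  0  0  0  0  0  0  0  0
 l  0  0  0  0  0  0  0  0
 j  0  0  0  0  0  0  0  0
 k  0  0  0  0  0  0  1  1
 b  0  0  0  0  1  1  1  1
 b  0  0  0  0  1  1  1  1
 l  0  0  0  0  1  1  1  1
 f  0  0  0  0  1  1  1  2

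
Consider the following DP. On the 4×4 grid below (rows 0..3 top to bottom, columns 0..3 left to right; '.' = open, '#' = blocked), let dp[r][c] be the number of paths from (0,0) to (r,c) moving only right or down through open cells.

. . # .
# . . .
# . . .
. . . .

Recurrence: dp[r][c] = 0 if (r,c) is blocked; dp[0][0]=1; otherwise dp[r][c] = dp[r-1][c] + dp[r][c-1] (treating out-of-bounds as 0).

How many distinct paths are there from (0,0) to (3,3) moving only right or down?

r\c   0   1   2   3
  0   1   1   0   0
  1   0   1   1   1
  2   0   1   2   3
  3   0   1   3   6

6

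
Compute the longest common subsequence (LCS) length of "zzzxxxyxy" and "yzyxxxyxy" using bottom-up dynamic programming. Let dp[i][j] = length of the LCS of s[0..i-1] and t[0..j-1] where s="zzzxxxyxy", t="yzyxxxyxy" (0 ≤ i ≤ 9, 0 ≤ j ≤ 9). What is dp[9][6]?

4

   ''  y  z  y  x  x  x  y  x  y
''  0  0  0  0  0  0  0  0  0  0
 z  0  0  1  1  1  1  1  1  1  1
 z  0  0  1  1  1  1  1  1  1  1
 z  0  0  1  1  1  1  1  1  1  1
 x  0  0  1  1  2  2  2  2  2  2
 x  0  0  1  1  2  3  3  3  3  3
 x  0  0  1  1  2  3  4  4  4  4
 y  0  1  1  2  2  3  4  5  5  5
 x  0  1  1  2  3  3  4  5  6  6
 y  0  1  1  2  3  3  4  5  6  7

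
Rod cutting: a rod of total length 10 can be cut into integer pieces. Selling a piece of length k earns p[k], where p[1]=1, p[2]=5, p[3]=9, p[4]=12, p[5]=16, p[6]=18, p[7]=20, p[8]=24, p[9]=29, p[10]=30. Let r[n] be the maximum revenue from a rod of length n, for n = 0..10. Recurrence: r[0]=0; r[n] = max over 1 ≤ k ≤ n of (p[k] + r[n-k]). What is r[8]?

   n    0    1    2    3    4    5    6    7    8    9   10
r[n]    0    1    5    9   12   16   18   21   25   29   32

25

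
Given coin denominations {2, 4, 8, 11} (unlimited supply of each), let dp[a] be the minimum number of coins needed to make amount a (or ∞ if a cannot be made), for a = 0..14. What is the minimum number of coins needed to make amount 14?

3

 a  0  1  2  3  4  5  6  7  8  9 10 11 12 13 14
dp  0  -  1  -  1  -  2  -  1  -  2  1  2  2  3
(- denotes ∞ / unreachable)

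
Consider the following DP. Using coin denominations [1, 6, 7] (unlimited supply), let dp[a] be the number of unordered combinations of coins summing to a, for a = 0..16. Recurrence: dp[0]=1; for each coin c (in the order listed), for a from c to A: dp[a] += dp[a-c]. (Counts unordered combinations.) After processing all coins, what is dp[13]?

5

after  coin     0     1     2     3     4     5     6     7     8     9    10    11    12    13    14    15    16
          1     1     1     1     1     1     1     1     1     1     1     1     1     1     1     1     1     1
          6     1     1     1     1     1     1     2     2     2     2     2     2     3     3     3     3     3
          7     1     1     1     1     1     1     2     3     3     3     3     3     4     5     6     6     6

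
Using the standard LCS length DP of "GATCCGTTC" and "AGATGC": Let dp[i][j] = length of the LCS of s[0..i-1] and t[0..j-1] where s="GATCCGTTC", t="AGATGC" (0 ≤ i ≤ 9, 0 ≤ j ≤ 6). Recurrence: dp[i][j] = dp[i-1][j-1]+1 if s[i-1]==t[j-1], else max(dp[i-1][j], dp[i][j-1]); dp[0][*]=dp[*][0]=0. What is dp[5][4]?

   ''  A  G  A  T  G  C
''  0  0  0  0  0  0  0
 G  0  0  1  1  1  1  1
 A  0  1  1  2  2  2  2
 T  0  1  1  2  3  3  3
 C  0  1  1  2  3  3  4
 C  0  1  1  2  3  3  4
 G  0  1  2  2  3  4  4
 T  0  1  2  2  3  4  4
 T  0  1  2  2  3  4  4
 C  0  1  2  2  3  4  5

3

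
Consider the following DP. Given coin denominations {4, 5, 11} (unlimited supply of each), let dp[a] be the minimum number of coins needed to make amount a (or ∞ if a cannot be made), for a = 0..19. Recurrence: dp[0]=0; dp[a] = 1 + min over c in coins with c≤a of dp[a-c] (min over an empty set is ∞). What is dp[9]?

2

 a  0  1  2  3  4  5  6  7  8  9 10 11 12 13 14 15 16 17 18 19
dp  0  -  -  -  1  1  -  -  2  2  2  1  3  3  3  2  2  4  4  3
(- denotes ∞ / unreachable)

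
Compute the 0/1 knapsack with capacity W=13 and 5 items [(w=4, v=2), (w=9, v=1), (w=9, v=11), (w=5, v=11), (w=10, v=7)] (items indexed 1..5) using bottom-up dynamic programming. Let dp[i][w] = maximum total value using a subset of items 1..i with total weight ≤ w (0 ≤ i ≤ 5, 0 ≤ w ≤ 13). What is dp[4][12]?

13

i\w   0   1   2   3   4   5   6   7   8   9  10  11  12  13
  0   0   0   0   0   0   0   0   0   0   0   0   0   0   0
  1   0   0   0   0   2   2   2   2   2   2   2   2   2   2
  2   0   0   0   0   2   2   2   2   2   2   2   2   2   3
  3   0   0   0   0   2   2   2   2   2  11  11  11  11  13
  4   0   0   0   0   2  11  11  11  11  13  13  13  13  13
  5   0   0   0   0   2  11  11  11  11  13  13  13  13  13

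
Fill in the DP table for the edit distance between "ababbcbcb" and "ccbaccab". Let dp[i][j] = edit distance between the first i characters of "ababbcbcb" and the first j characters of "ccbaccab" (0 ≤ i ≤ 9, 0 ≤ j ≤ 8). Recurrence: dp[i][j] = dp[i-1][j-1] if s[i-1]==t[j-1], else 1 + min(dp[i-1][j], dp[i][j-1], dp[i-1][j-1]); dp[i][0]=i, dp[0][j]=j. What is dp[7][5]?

   ''  c  c  b  a  c  c  a  b
''  0  1  2  3  4  5  6  7  8
 a  1  1  2  3  3  4  5  6  7
 b  2  2  2  2  3  4  5  6  6
 a  3  3  3  3  2  3  4  5  6
 b  4  4  4  3  3  3  4  5  5
 b  5  5  5  4  4  4  4  5  5
 c  6  5  5  5  5  4  4  5  6
 b  7  6  6  5  6  5  5  5  5
 c  8  7  6  6  6  6  5  6  6
 b  9  8  7  6  7  7  6  6  6

5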